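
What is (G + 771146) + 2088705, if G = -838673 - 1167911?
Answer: 853267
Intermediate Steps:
G = -2006584
(G + 771146) + 2088705 = (-2006584 + 771146) + 2088705 = -1235438 + 2088705 = 853267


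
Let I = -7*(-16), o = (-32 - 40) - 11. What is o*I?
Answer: -9296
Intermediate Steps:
o = -83 (o = -72 - 11 = -83)
I = 112
o*I = -83*112 = -9296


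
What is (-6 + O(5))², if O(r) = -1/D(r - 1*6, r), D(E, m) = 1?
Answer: 49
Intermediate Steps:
O(r) = -1 (O(r) = -1/1 = -1*1 = -1)
(-6 + O(5))² = (-6 - 1)² = (-7)² = 49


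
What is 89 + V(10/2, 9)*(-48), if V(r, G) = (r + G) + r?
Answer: -823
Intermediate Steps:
V(r, G) = G + 2*r (V(r, G) = (G + r) + r = G + 2*r)
89 + V(10/2, 9)*(-48) = 89 + (9 + 2*(10/2))*(-48) = 89 + (9 + 2*(10*(½)))*(-48) = 89 + (9 + 2*5)*(-48) = 89 + (9 + 10)*(-48) = 89 + 19*(-48) = 89 - 912 = -823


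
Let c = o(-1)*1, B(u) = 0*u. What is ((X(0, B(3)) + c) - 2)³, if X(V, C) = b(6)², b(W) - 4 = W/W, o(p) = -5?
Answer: 5832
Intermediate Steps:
B(u) = 0
b(W) = 5 (b(W) = 4 + W/W = 4 + 1 = 5)
c = -5 (c = -5*1 = -5)
X(V, C) = 25 (X(V, C) = 5² = 25)
((X(0, B(3)) + c) - 2)³ = ((25 - 5) - 2)³ = (20 - 2)³ = 18³ = 5832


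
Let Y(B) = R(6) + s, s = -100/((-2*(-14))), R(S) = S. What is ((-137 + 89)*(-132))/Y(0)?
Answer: 44352/17 ≈ 2608.9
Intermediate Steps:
s = -25/7 (s = -100/28 = -100*1/28 = -25/7 ≈ -3.5714)
Y(B) = 17/7 (Y(B) = 6 - 25/7 = 17/7)
((-137 + 89)*(-132))/Y(0) = ((-137 + 89)*(-132))/(17/7) = -48*(-132)*(7/17) = 6336*(7/17) = 44352/17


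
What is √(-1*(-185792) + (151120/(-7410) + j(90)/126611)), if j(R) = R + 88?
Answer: √1635153892714890409758/93818751 ≈ 431.01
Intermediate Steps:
j(R) = 88 + R
√(-1*(-185792) + (151120/(-7410) + j(90)/126611)) = √(-1*(-185792) + (151120/(-7410) + (88 + 90)/126611)) = √(185792 + (151120*(-1/7410) + 178*(1/126611))) = √(185792 + (-15112/741 + 178/126611)) = √(185792 - 1913213534/93818751) = √(17428860172258/93818751) = √1635153892714890409758/93818751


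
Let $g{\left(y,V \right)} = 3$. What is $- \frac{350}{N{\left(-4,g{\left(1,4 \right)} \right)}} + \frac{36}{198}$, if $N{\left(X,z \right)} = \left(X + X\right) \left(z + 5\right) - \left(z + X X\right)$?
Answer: $\frac{4016}{913} \approx 4.3987$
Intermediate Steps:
$N{\left(X,z \right)} = - z - X^{2} + 2 X \left(5 + z\right)$ ($N{\left(X,z \right)} = 2 X \left(5 + z\right) - \left(z + X^{2}\right) = - z - X^{2} + 2 X \left(5 + z\right)$)
$- \frac{350}{N{\left(-4,g{\left(1,4 \right)} \right)}} + \frac{36}{198} = - \frac{350}{\left(-1\right) 3 - \left(-4\right)^{2} + 10 \left(-4\right) + 2 \left(-4\right) 3} + \frac{36}{198} = - \frac{350}{-3 - 16 - 40 - 24} + 36 \cdot \frac{1}{198} = - \frac{350}{-3 - 16 - 40 - 24} + \frac{2}{11} = - \frac{350}{-83} + \frac{2}{11} = \left(-350\right) \left(- \frac{1}{83}\right) + \frac{2}{11} = \frac{350}{83} + \frac{2}{11} = \frac{4016}{913}$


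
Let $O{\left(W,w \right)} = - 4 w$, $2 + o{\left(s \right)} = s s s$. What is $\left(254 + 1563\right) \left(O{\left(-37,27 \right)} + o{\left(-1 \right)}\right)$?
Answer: $-201687$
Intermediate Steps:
$o{\left(s \right)} = -2 + s^{3}$ ($o{\left(s \right)} = -2 + s s s = -2 + s^{2} s = -2 + s^{3}$)
$\left(254 + 1563\right) \left(O{\left(-37,27 \right)} + o{\left(-1 \right)}\right) = \left(254 + 1563\right) \left(\left(-4\right) 27 - \left(2 - \left(-1\right)^{3}\right)\right) = 1817 \left(-108 - 3\right) = 1817 \left(-111\right) = -201687$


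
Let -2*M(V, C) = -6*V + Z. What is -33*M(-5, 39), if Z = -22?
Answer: 132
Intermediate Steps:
M(V, C) = 11 + 3*V (M(V, C) = -(-6*V - 22)/2 = -(-22 - 6*V)/2 = 11 + 3*V)
-33*M(-5, 39) = -33*(11 + 3*(-5)) = -33*(11 - 15) = -33*(-4) = 132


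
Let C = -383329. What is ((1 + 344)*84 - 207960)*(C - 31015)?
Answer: 74159289120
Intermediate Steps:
((1 + 344)*84 - 207960)*(C - 31015) = ((1 + 344)*84 - 207960)*(-383329 - 31015) = (345*84 - 207960)*(-414344) = (28980 - 207960)*(-414344) = -178980*(-414344) = 74159289120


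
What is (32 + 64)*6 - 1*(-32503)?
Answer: 33079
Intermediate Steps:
(32 + 64)*6 - 1*(-32503) = 96*6 + 32503 = 576 + 32503 = 33079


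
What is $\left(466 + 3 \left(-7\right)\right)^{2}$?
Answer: $198025$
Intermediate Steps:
$\left(466 + 3 \left(-7\right)\right)^{2} = \left(466 - 21\right)^{2} = 445^{2} = 198025$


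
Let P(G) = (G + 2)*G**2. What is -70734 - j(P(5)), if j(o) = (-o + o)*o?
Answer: -70734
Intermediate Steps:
P(G) = G**2*(2 + G) (P(G) = (2 + G)*G**2 = G**2*(2 + G))
j(o) = 0 (j(o) = 0*o = 0)
-70734 - j(P(5)) = -70734 - 1*0 = -70734 + 0 = -70734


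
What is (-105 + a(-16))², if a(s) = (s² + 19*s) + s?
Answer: 28561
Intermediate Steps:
a(s) = s² + 20*s
(-105 + a(-16))² = (-105 - 16*(20 - 16))² = (-105 - 16*4)² = (-105 - 64)² = (-169)² = 28561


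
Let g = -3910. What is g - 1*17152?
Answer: -21062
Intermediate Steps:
g - 1*17152 = -3910 - 1*17152 = -3910 - 17152 = -21062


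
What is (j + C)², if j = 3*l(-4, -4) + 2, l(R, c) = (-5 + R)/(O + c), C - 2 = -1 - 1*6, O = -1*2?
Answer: 9/4 ≈ 2.2500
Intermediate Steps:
O = -2
C = -5 (C = 2 + (-1 - 1*6) = 2 + (-1 - 6) = 2 - 7 = -5)
l(R, c) = (-5 + R)/(-2 + c)
j = 13/2 (j = 3*((-5 - 4)/(-2 - 4)) + 2 = 3*(-9/(-6)) + 2 = 3*(-⅙*(-9)) + 2 = 3*(3/2) + 2 = 9/2 + 2 = 13/2 ≈ 6.5000)
(j + C)² = (13/2 - 5)² = (3/2)² = 9/4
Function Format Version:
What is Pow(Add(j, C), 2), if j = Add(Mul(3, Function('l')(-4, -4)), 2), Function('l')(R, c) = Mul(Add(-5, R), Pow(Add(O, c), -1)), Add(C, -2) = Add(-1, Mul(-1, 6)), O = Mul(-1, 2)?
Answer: Rational(9, 4) ≈ 2.2500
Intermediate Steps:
O = -2
C = -5 (C = Add(2, Add(-1, Mul(-1, 6))) = Add(2, Add(-1, -6)) = Add(2, -7) = -5)
Function('l')(R, c) = Mul(Pow(Add(-2, c), -1), Add(-5, R)) (Function('l')(R, c) = Mul(Add(-5, R), Pow(Add(-2, c), -1)) = Mul(Pow(Add(-2, c), -1), Add(-5, R)))
j = Rational(13, 2) (j = Add(Mul(3, Mul(Pow(Add(-2, -4), -1), Add(-5, -4))), 2) = Add(Mul(3, Mul(Pow(-6, -1), -9)), 2) = Add(Mul(3, Mul(Rational(-1, 6), -9)), 2) = Add(Mul(3, Rational(3, 2)), 2) = Add(Rational(9, 2), 2) = Rational(13, 2) ≈ 6.5000)
Pow(Add(j, C), 2) = Pow(Add(Rational(13, 2), -5), 2) = Pow(Rational(3, 2), 2) = Rational(9, 4)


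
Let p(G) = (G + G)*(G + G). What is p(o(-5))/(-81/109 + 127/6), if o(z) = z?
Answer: 65400/13357 ≈ 4.8963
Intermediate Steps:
p(G) = 4*G² (p(G) = (2*G)*(2*G) = 4*G²)
p(o(-5))/(-81/109 + 127/6) = (4*(-5)²)/(-81/109 + 127/6) = (4*25)/(-81*1/109 + 127*(⅙)) = 100/(-81/109 + 127/6) = 100/(13357/654) = 100*(654/13357) = 65400/13357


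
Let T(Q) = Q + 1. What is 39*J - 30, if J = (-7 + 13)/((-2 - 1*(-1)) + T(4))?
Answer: 57/2 ≈ 28.500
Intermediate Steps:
T(Q) = 1 + Q
J = 3/2 (J = (-7 + 13)/((-2 - 1*(-1)) + (1 + 4)) = 6/((-2 + 1) + 5) = 6/(-1 + 5) = 6/4 = 6*(1/4) = 3/2 ≈ 1.5000)
39*J - 30 = 39*(3/2) - 30 = 117/2 - 30 = 57/2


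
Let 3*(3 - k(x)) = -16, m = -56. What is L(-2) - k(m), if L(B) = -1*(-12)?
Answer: 11/3 ≈ 3.6667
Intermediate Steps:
L(B) = 12
k(x) = 25/3 (k(x) = 3 - ⅓*(-16) = 3 + 16/3 = 25/3)
L(-2) - k(m) = 12 - 1*25/3 = 12 - 25/3 = 11/3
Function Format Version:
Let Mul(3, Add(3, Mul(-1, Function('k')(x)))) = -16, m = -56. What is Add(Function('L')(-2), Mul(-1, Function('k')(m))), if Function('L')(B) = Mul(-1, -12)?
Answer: Rational(11, 3) ≈ 3.6667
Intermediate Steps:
Function('L')(B) = 12
Function('k')(x) = Rational(25, 3) (Function('k')(x) = Add(3, Mul(Rational(-1, 3), -16)) = Add(3, Rational(16, 3)) = Rational(25, 3))
Add(Function('L')(-2), Mul(-1, Function('k')(m))) = Add(12, Mul(-1, Rational(25, 3))) = Add(12, Rational(-25, 3)) = Rational(11, 3)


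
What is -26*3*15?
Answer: -1170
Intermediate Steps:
-26*3*15 = -78*15 = -1170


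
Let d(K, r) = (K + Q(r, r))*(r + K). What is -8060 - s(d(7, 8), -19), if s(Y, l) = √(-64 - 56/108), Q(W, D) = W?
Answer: -8060 - I*√5226/9 ≈ -8060.0 - 8.0323*I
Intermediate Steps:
d(K, r) = (K + r)² (d(K, r) = (K + r)*(r + K) = (K + r)*(K + r) = (K + r)²)
s(Y, l) = I*√5226/9 (s(Y, l) = √(-64 - 56*1/108) = √(-64 - 14/27) = √(-1742/27) = I*√5226/9)
-8060 - s(d(7, 8), -19) = -8060 - I*√5226/9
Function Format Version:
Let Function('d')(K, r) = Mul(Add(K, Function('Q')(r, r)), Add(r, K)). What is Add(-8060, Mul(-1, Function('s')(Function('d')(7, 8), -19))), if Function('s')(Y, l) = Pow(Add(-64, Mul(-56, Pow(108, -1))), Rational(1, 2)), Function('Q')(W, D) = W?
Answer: Add(-8060, Mul(Rational(-1, 9), I, Pow(5226, Rational(1, 2)))) ≈ Add(-8060.0, Mul(-8.0323, I))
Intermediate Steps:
Function('d')(K, r) = Pow(Add(K, r), 2) (Function('d')(K, r) = Mul(Add(K, r), Add(r, K)) = Mul(Add(K, r), Add(K, r)) = Pow(Add(K, r), 2))
Function('s')(Y, l) = Mul(Rational(1, 9), I, Pow(5226, Rational(1, 2))) (Function('s')(Y, l) = Pow(Add(-64, Mul(-56, Rational(1, 108))), Rational(1, 2)) = Pow(Add(-64, Rational(-14, 27)), Rational(1, 2)) = Pow(Rational(-1742, 27), Rational(1, 2)) = Mul(Rational(1, 9), I, Pow(5226, Rational(1, 2))))
Add(-8060, Mul(-1, Function('s')(Function('d')(7, 8), -19))) = Add(-8060, Mul(-1, Mul(Rational(1, 9), I, Pow(5226, Rational(1, 2))))) = Add(-8060, Mul(Rational(-1, 9), I, Pow(5226, Rational(1, 2))))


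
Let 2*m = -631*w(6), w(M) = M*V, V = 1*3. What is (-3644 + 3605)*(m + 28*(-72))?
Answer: 300105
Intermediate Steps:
V = 3
w(M) = 3*M (w(M) = M*3 = 3*M)
m = -5679 (m = (-1893*6)/2 = (-631*18)/2 = (1/2)*(-11358) = -5679)
(-3644 + 3605)*(m + 28*(-72)) = (-3644 + 3605)*(-5679 + 28*(-72)) = -39*(-5679 - 2016) = -39*(-7695) = 300105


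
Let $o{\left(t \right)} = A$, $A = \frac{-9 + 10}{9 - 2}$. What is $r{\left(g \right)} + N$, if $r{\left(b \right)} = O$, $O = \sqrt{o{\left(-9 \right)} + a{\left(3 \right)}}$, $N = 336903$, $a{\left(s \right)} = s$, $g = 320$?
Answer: $336903 + \frac{\sqrt{154}}{7} \approx 3.3691 \cdot 10^{5}$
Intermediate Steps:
$A = \frac{1}{7}$ ($A = 1 \frac{1}{9 - 2} = 1 \cdot \frac{1}{7} = \frac{1}{7} \approx 0.14286$)
$o{\left(t \right)} = \frac{1}{7}$
$O = \frac{\sqrt{154}}{7}$ ($O = \sqrt{\frac{1}{7} + 3} = \sqrt{\frac{22}{7}} = \frac{\sqrt{154}}{7} \approx 1.7728$)
$r{\left(b \right)} = \frac{\sqrt{154}}{7}$
$r{\left(g \right)} + N = \frac{\sqrt{154}}{7} + 336903 = 336903 + \frac{\sqrt{154}}{7}$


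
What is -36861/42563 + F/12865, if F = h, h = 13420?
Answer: 625669/3532729 ≈ 0.17711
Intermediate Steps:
F = 13420
-36861/42563 + F/12865 = -36861/42563 + 13420/12865 = -36861*1/42563 + 13420*(1/12865) = -36861/42563 + 2684/2573 = 625669/3532729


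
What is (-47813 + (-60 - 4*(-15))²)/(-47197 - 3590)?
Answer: 47813/50787 ≈ 0.94144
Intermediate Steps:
(-47813 + (-60 - 4*(-15))²)/(-47197 - 3590) = (-47813 + (-60 + 60)²)/(-50787) = (-47813 + 0²)*(-1/50787) = (-47813 + 0)*(-1/50787) = -47813*(-1/50787) = 47813/50787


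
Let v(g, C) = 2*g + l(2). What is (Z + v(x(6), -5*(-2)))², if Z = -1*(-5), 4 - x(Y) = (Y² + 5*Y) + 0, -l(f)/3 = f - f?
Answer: 14161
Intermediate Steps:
l(f) = 0 (l(f) = -3*(f - f) = -3*0 = 0)
x(Y) = 4 - Y² - 5*Y (x(Y) = 4 - ((Y² + 5*Y) + 0) = 4 - (Y² + 5*Y) = 4 + (-Y² - 5*Y) = 4 - Y² - 5*Y)
v(g, C) = 2*g (v(g, C) = 2*g + 0 = 2*g)
Z = 5
(Z + v(x(6), -5*(-2)))² = (5 + 2*(4 - 1*6² - 5*6))² = (5 + 2*(4 - 1*36 - 30))² = (5 + 2*(4 - 36 - 30))² = (5 + 2*(-62))² = (5 - 124)² = (-119)² = 14161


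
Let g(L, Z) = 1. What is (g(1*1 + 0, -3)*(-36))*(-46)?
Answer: 1656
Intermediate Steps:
(g(1*1 + 0, -3)*(-36))*(-46) = (1*(-36))*(-46) = -36*(-46) = 1656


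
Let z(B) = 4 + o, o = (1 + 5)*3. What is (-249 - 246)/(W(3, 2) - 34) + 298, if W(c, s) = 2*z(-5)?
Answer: 497/2 ≈ 248.50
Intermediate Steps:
o = 18 (o = 6*3 = 18)
z(B) = 22 (z(B) = 4 + 18 = 22)
W(c, s) = 44 (W(c, s) = 2*22 = 44)
(-249 - 246)/(W(3, 2) - 34) + 298 = (-249 - 246)/(44 - 34) + 298 = -495/10 + 298 = -495*⅒ + 298 = -99/2 + 298 = 497/2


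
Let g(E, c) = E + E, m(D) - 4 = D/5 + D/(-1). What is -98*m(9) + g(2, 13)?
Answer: 1588/5 ≈ 317.60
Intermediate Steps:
m(D) = 4 - 4*D/5 (m(D) = 4 + (D/5 + D/(-1)) = 4 + (D*(⅕) + D*(-1)) = 4 + (D/5 - D) = 4 - 4*D/5)
g(E, c) = 2*E
-98*m(9) + g(2, 13) = -98*(4 - ⅘*9) + 2*2 = -98*(4 - 36/5) + 4 = -98*(-16/5) + 4 = 1568/5 + 4 = 1588/5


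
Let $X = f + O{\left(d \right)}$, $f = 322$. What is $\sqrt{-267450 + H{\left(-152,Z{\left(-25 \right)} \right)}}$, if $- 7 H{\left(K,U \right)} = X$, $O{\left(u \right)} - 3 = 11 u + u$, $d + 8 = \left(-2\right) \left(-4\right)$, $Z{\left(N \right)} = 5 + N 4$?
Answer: $\frac{55 i \sqrt{4333}}{7} \approx 517.2 i$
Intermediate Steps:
$Z{\left(N \right)} = 5 + 4 N$
$d = 0$ ($d = -8 - -8 = -8 + 8 = 0$)
$O{\left(u \right)} = 3 + 12 u$ ($O{\left(u \right)} = 3 + \left(11 u + u\right) = 3 + 12 u$)
$X = 325$ ($X = 322 + \left(3 + 12 \cdot 0\right) = 322 + \left(3 + 0\right) = 322 + 3 = 325$)
$H{\left(K,U \right)} = - \frac{325}{7}$ ($H{\left(K,U \right)} = \left(- \frac{1}{7}\right) 325 = - \frac{325}{7}$)
$\sqrt{-267450 + H{\left(-152,Z{\left(-25 \right)} \right)}} = \sqrt{-267450 - \frac{325}{7}} = \sqrt{- \frac{1872475}{7}} = \frac{55 i \sqrt{4333}}{7}$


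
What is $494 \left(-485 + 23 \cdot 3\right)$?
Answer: $-205504$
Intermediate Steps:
$494 \left(-485 + 23 \cdot 3\right) = 494 \left(-485 + 69\right) = 494 \left(-416\right) = -205504$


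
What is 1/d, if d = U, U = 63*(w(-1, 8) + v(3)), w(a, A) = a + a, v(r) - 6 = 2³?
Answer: 1/756 ≈ 0.0013228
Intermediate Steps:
v(r) = 14 (v(r) = 6 + 2³ = 6 + 8 = 14)
w(a, A) = 2*a
U = 756 (U = 63*(2*(-1) + 14) = 63*(-2 + 14) = 63*12 = 756)
d = 756
1/d = 1/756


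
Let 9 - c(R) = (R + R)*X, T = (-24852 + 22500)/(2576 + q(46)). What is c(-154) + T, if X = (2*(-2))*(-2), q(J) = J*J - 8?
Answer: 2895295/1171 ≈ 2472.5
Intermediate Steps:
q(J) = -8 + J² (q(J) = J² - 8 = -8 + J²)
X = 8 (X = -4*(-2) = 8)
T = -588/1171 (T = (-24852 + 22500)/(2576 + (-8 + 46²)) = -2352/(2576 + (-8 + 2116)) = -2352/(2576 + 2108) = -2352/4684 = -2352*1/4684 = -588/1171 ≈ -0.50214)
c(R) = 9 - 16*R (c(R) = 9 - (R + R)*8 = 9 - 2*R*8 = 9 - 16*R)
c(-154) + T = (9 - 16*(-154)) - 588/1171 = (9 + 2464) - 588/1171 = 2473 - 588/1171 = 2895295/1171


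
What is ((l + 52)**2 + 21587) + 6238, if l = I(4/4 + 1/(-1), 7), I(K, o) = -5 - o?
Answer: 29425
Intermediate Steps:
l = -12 (l = -5 - 1*7 = -5 - 7 = -12)
((l + 52)**2 + 21587) + 6238 = ((-12 + 52)**2 + 21587) + 6238 = (40**2 + 21587) + 6238 = (1600 + 21587) + 6238 = 23187 + 6238 = 29425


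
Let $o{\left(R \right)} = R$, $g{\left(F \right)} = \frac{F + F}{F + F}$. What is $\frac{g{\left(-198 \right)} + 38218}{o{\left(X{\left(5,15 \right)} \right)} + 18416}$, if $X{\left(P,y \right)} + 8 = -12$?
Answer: $\frac{38219}{18396} \approx 2.0776$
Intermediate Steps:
$g{\left(F \right)} = 1$ ($g{\left(F \right)} = \frac{2 F}{2 F} = 2 F \frac{1}{2 F} = 1$)
$X{\left(P,y \right)} = -20$ ($X{\left(P,y \right)} = -8 - 12 = -20$)
$\frac{g{\left(-198 \right)} + 38218}{o{\left(X{\left(5,15 \right)} \right)} + 18416} = \frac{1 + 38218}{-20 + 18416} = \frac{38219}{18396}$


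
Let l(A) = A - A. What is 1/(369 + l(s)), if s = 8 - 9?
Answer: 1/369 ≈ 0.0027100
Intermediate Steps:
s = -1
l(A) = 0
1/(369 + l(s)) = 1/(369 + 0) = 1/369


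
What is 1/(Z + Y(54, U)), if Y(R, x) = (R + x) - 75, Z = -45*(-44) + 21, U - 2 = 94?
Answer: 1/2076 ≈ 0.00048170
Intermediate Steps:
U = 96 (U = 2 + 94 = 96)
Z = 2001 (Z = 1980 + 21 = 2001)
Y(R, x) = -75 + R + x
1/(Z + Y(54, U)) = 1/(2001 + (-75 + 54 + 96)) = 1/(2001 + 75) = 1/2076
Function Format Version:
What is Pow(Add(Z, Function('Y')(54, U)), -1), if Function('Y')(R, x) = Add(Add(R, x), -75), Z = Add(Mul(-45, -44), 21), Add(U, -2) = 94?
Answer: Rational(1, 2076) ≈ 0.00048170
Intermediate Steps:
U = 96 (U = Add(2, 94) = 96)
Z = 2001 (Z = Add(1980, 21) = 2001)
Function('Y')(R, x) = Add(-75, R, x)
Pow(Add(Z, Function('Y')(54, U)), -1) = Pow(Add(2001, Add(-75, 54, 96)), -1) = Pow(Add(2001, 75), -1) = Pow(2076, -1) = Rational(1, 2076)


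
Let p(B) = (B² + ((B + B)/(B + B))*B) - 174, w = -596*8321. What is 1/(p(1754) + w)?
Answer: -1/1881220 ≈ -5.3157e-7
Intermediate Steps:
w = -4959316
p(B) = -174 + B + B² (p(B) = (B² + ((2*B)/((2*B)))*B) - 174 = (B² + ((2*B)*(1/(2*B)))*B) - 174 = (B² + 1*B) - 174 = (B² + B) - 174 = (B + B²) - 174 = -174 + B + B²)
1/(p(1754) + w) = 1/((-174 + 1754 + 1754²) - 4959316) = 1/((-174 + 1754 + 3076516) - 4959316) = 1/(3078096 - 4959316) = 1/(-1881220) = -1/1881220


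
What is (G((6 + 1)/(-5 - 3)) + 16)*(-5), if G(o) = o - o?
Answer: -80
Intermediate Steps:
G(o) = 0
(G((6 + 1)/(-5 - 3)) + 16)*(-5) = (0 + 16)*(-5) = 16*(-5) = -80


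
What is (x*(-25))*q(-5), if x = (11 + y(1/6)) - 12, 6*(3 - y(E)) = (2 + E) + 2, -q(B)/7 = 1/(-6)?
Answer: -8225/216 ≈ -38.079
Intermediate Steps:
q(B) = 7/6 (q(B) = -7/(-6) = -7*(-1/6) = 7/6)
y(E) = 7/3 - E/6 (y(E) = 3 - ((2 + E) + 2)/6 = 3 - (4 + E)/6 = 3 + (-2/3 - E/6) = 7/3 - E/6)
x = 47/36 (x = (11 + (7/3 - 1/(6*6))) - 12 = (11 + (7/3 - 1/6*1/6)) - 12 = (11 + (7/3 - 1/36)) - 12 = (11 + 83/36) - 12 = 479/36 - 12 = 47/36 ≈ 1.3056)
(x*(-25))*q(-5) = ((47/36)*(-25))*(7/6) = -1175/36*7/6 = -8225/216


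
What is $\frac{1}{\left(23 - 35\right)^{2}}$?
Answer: $\frac{1}{144} \approx 0.0069444$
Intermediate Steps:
$\frac{1}{\left(23 - 35\right)^{2}} = \frac{1}{\left(-12\right)^{2}} = \frac{1}{144}$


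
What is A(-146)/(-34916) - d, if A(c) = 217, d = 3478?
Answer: -17348295/4988 ≈ -3478.0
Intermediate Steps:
A(-146)/(-34916) - d = 217/(-34916) - 1*3478 = 217*(-1/34916) - 3478 = -31/4988 - 3478 = -17348295/4988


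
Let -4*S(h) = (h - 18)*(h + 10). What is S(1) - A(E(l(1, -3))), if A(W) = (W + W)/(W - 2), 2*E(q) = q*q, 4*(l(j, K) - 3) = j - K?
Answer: 529/12 ≈ 44.083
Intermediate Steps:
l(j, K) = 3 - K/4 + j/4 (l(j, K) = 3 + (j - K)/4 = 3 + (-K/4 + j/4) = 3 - K/4 + j/4)
S(h) = -(-18 + h)*(10 + h)/4 (S(h) = -(h - 18)*(h + 10)/4 = -(-18 + h)*(10 + h)/4)
E(q) = q²/2 (E(q) = (q*q)/2 = q²/2)
A(W) = 2*W/(-2 + W) (A(W) = (2*W)/(-2 + W) = 2*W/(-2 + W))
S(1) - A(E(l(1, -3))) = (45 + 2*1 - ¼*1²) - 2*(3 - ¼*(-3) + (¼)*1)²/2/(-2 + (3 - ¼*(-3) + (¼)*1)²/2) = (45 + 2 - ¼*1) - 2*(3 + ¾ + ¼)²/2/(-2 + (3 + ¾ + ¼)²/2) = (45 + 2 - ¼) - 2*(½)*4²/(-2 + (½)*4²) = 187/4 - 2*(½)*16/(-2 + (½)*16) = 187/4 - 2*8/(-2 + 8) = 187/4 - 2*8/6 = 187/4 - 1*8/3 = 187/4 - 8/3 = 529/12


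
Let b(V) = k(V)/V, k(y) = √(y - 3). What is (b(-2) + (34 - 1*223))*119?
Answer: -22491 - 119*I*√5/2 ≈ -22491.0 - 133.05*I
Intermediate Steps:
k(y) = √(-3 + y)
b(V) = √(-3 + V)/V
(b(-2) + (34 - 1*223))*119 = (√(-3 - 2)/(-2) + (34 - 1*223))*119 = (-I*√5/2 + (34 - 223))*119 = (-I*√5/2 - 189)*119 = (-189 - I*√5/2)*119 = -22491 - 119*I*√5/2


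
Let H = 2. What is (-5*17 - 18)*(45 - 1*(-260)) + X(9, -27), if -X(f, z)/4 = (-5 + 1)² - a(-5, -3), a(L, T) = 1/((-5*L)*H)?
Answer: -786973/25 ≈ -31479.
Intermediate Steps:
a(L, T) = -1/(10*L) (a(L, T) = 1/(-5*L*2) = 1/(-10*L) = -1/(10*L))
X(f, z) = -1598/25 (X(f, z) = -4*((-5 + 1)² - (-1)/(10*(-5))) = -4*((-4)² - (-1)*(-1)/(10*5)) = -4*(16 - 1*1/50) = -4*(16 - 1/50) = -4*799/50 = -1598/25)
(-5*17 - 18)*(45 - 1*(-260)) + X(9, -27) = (-5*17 - 18)*(45 - 1*(-260)) - 1598/25 = (-85 - 18)*(45 + 260) - 1598/25 = -103*305 - 1598/25 = -31415 - 1598/25 = -786973/25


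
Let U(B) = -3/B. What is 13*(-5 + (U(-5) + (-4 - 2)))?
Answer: -676/5 ≈ -135.20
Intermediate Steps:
13*(-5 + (U(-5) + (-4 - 2))) = 13*(-5 + (-3/(-5) + (-4 - 2))) = 13*(-5 + (-3*(-1/5) - 6)) = 13*(-5 + (3/5 - 6)) = 13*(-5 - 27/5) = 13*(-52/5) = -676/5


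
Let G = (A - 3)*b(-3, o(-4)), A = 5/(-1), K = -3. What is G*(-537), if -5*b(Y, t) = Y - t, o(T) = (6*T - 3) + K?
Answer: -115992/5 ≈ -23198.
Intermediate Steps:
o(T) = -6 + 6*T (o(T) = (6*T - 3) - 3 = (-3 + 6*T) - 3 = -6 + 6*T)
b(Y, t) = -Y/5 + t/5 (b(Y, t) = -(Y - t)/5 = -Y/5 + t/5)
A = -5 (A = 5*(-1) = -5)
G = 216/5 (G = (-5 - 3)*(-1/5*(-3) + (-6 + 6*(-4))/5) = -8*(3/5 + (-6 - 24)/5) = -8*(3/5 + (1/5)*(-30)) = -8*(3/5 - 6) = -8*(-27/5) = 216/5 ≈ 43.200)
G*(-537) = (216/5)*(-537) = -115992/5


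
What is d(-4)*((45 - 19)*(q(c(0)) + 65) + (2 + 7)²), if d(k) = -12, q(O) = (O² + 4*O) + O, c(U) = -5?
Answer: -21252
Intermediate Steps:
q(O) = O² + 5*O
d(-4)*((45 - 19)*(q(c(0)) + 65) + (2 + 7)²) = -12*((45 - 19)*(-5*(5 - 5) + 65) + (2 + 7)²) = -12*(26*(-5*0 + 65) + 9²) = -12*(26*(0 + 65) + 81) = -12*(26*65 + 81) = -12*(1690 + 81) = -12*1771 = -21252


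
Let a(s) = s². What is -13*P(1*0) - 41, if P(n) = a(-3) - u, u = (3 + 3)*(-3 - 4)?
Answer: -704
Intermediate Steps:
u = -42 (u = 6*(-7) = -42)
P(n) = 51 (P(n) = (-3)² - 1*(-42) = 9 + 42 = 51)
-13*P(1*0) - 41 = -13*51 - 41 = -663 - 41 = -704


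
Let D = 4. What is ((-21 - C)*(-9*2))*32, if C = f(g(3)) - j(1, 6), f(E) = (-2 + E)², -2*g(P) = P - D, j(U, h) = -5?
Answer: 16272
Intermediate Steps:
g(P) = 2 - P/2 (g(P) = -(P - 1*4)/2 = -(P - 4)/2 = -(-4 + P)/2 = 2 - P/2)
C = 29/4 (C = (-2 + (2 - ½*3))² - 1*(-5) = (-2 + (2 - 3/2))² + 5 = (-2 + ½)² + 5 = (-3/2)² + 5 = 9/4 + 5 = 29/4 ≈ 7.2500)
((-21 - C)*(-9*2))*32 = ((-21 - 1*29/4)*(-9*2))*32 = ((-21 - 29/4)*(-18))*32 = -113/4*(-18)*32 = (1017/2)*32 = 16272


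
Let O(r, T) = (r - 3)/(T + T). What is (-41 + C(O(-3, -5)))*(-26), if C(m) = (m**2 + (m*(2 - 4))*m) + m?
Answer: 26494/25 ≈ 1059.8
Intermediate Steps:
O(r, T) = (-3 + r)/(2*T) (O(r, T) = (-3 + r)/((2*T)) = (-3 + r)*(1/(2*T)) = (-3 + r)/(2*T))
C(m) = m - m**2 (C(m) = (m**2 + (m*(-2))*m) + m = (m**2 + (-2*m)*m) + m = (m**2 - 2*m**2) + m = -m**2 + m = m - m**2)
(-41 + C(O(-3, -5)))*(-26) = (-41 + ((1/2)*(-3 - 3)/(-5))*(1 - (-3 - 3)/(2*(-5))))*(-26) = (-41 + ((1/2)*(-1/5)*(-6))*(1 - (-1)*(-6)/(2*5)))*(-26) = (-41 + 3*(1 - 1*3/5)/5)*(-26) = (-41 + 3*(1 - 3/5)/5)*(-26) = (-41 + (3/5)*(2/5))*(-26) = (-41 + 6/25)*(-26) = -1019/25*(-26) = 26494/25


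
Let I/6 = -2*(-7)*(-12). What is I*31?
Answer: -31248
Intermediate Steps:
I = -1008 (I = 6*(-2*(-7)*(-12)) = 6*(14*(-12)) = 6*(-168) = -1008)
I*31 = -1008*31 = -31248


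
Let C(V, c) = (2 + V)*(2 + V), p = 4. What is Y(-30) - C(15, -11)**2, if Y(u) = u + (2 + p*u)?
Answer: -83669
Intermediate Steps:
C(V, c) = (2 + V)**2
Y(u) = 2 + 5*u (Y(u) = u + (2 + 4*u) = 2 + 5*u)
Y(-30) - C(15, -11)**2 = (2 + 5*(-30)) - ((2 + 15)**2)**2 = (2 - 150) - (17**2)**2 = -148 - 1*289**2 = -148 - 1*83521 = -148 - 83521 = -83669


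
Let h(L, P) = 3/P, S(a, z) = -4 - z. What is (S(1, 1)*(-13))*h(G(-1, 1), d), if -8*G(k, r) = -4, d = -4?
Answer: -195/4 ≈ -48.750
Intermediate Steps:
G(k, r) = 1/2 (G(k, r) = -1/8*(-4) = 1/2)
(S(1, 1)*(-13))*h(G(-1, 1), d) = ((-4 - 1*1)*(-13))*(3/(-4)) = ((-4 - 1)*(-13))*(3*(-1/4)) = -5*(-13)*(-3/4) = 65*(-3/4) = -195/4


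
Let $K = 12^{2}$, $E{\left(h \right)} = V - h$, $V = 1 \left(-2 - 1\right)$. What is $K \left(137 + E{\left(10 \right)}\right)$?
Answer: $17856$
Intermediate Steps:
$V = -3$ ($V = 1 \left(-3\right) = -3$)
$E{\left(h \right)} = -3 - h$
$K = 144$
$K \left(137 + E{\left(10 \right)}\right) = 144 \left(137 - 13\right) = 144 \cdot 124 = 17856$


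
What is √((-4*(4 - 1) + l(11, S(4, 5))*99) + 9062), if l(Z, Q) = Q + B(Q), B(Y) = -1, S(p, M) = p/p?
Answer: 5*√362 ≈ 95.131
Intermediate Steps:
S(p, M) = 1
l(Z, Q) = -1 + Q (l(Z, Q) = Q - 1 = -1 + Q)
√((-4*(4 - 1) + l(11, S(4, 5))*99) + 9062) = √((-4*(4 - 1) + (-1 + 1)*99) + 9062) = √((-4*3 + 0*99) + 9062) = √((-12 + 0) + 9062) = √(-12 + 9062) = √9050 = 5*√362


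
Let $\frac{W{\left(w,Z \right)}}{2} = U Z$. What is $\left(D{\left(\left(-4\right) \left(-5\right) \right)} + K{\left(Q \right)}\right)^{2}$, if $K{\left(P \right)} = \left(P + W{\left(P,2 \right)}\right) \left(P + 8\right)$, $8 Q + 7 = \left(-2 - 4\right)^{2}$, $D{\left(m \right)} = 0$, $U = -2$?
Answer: $\frac{10595025}{4096} \approx 2586.7$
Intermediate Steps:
$W{\left(w,Z \right)} = - 4 Z$ ($W{\left(w,Z \right)} = 2 \left(- 2 Z\right) = - 4 Z$)
$Q = \frac{29}{8}$ ($Q = - \frac{7}{8} + \frac{\left(-2 - 4\right)^{2}}{8} = - \frac{7}{8} + \frac{\left(-6\right)^{2}}{8} = - \frac{7}{8} + \frac{1}{8} \cdot 36 = - \frac{7}{8} + \frac{9}{2} = \frac{29}{8} \approx 3.625$)
$K{\left(P \right)} = \left(-8 + P\right) \left(8 + P\right)$ ($K{\left(P \right)} = \left(P - 8\right) \left(P + 8\right) = \left(P - 8\right) \left(8 + P\right) = \left(-8 + P\right) \left(8 + P\right)$)
$\left(D{\left(\left(-4\right) \left(-5\right) \right)} + K{\left(Q \right)}\right)^{2} = \left(0 - \left(64 - \left(\frac{29}{8}\right)^{2}\right)\right)^{2} = \left(0 + \left(-64 + \frac{841}{64}\right)\right)^{2} = \left(0 - \frac{3255}{64}\right)^{2} = \left(- \frac{3255}{64}\right)^{2} = \frac{10595025}{4096}$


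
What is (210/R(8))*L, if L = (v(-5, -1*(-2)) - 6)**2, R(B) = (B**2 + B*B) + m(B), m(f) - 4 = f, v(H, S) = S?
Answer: 24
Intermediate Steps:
m(f) = 4 + f
R(B) = 4 + B + 2*B**2 (R(B) = (B**2 + B*B) + (4 + B) = (B**2 + B**2) + (4 + B) = 2*B**2 + (4 + B) = 4 + B + 2*B**2)
L = 16 (L = (-1*(-2) - 6)**2 = (2 - 6)**2 = (-4)**2 = 16)
(210/R(8))*L = (210/(4 + 8 + 2*8**2))*16 = (210/(4 + 8 + 2*64))*16 = (210/(4 + 8 + 128))*16 = (210/140)*16 = ((1/140)*210)*16 = (3/2)*16 = 24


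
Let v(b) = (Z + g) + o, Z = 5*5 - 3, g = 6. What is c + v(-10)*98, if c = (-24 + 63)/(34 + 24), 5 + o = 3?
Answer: 147823/58 ≈ 2548.7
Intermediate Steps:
o = -2 (o = -5 + 3 = -2)
Z = 22 (Z = 25 - 3 = 22)
v(b) = 26 (v(b) = (22 + 6) - 2 = 28 - 2 = 26)
c = 39/58 ≈ 0.67241
c + v(-10)*98 = 39/58 + 26*98 = 39/58 + 2548 = 147823/58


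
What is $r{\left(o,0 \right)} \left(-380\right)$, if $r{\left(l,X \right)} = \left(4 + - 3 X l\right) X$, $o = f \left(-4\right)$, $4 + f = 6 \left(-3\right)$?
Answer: $0$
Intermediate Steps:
$f = -22$ ($f = -4 + 6 \left(-3\right) = -4 - 18 = -22$)
$o = 88$ ($o = \left(-22\right) \left(-4\right) = 88$)
$r{\left(l,X \right)} = X \left(4 - 3 X l\right)$ ($r{\left(l,X \right)} = \left(4 - 3 X l\right) X = X \left(4 - 3 X l\right)$)
$r{\left(o,0 \right)} \left(-380\right) = 0 \left(4 - 0 \cdot 88\right) \left(-380\right) = 0 \left(4 + 0\right) \left(-380\right) = 0 \cdot 4 \left(-380\right) = 0 \left(-380\right) = 0$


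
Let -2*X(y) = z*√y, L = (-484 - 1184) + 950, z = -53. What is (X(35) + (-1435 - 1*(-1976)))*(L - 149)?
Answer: -469047 - 45951*√35/2 ≈ -6.0497e+5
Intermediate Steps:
L = -718 (L = -1668 + 950 = -718)
X(y) = 53*√y/2 (X(y) = -(-53)*√y/2 = 53*√y/2)
(X(35) + (-1435 - 1*(-1976)))*(L - 149) = (53*√35/2 + (-1435 - 1*(-1976)))*(-718 - 149) = (53*√35/2 + (-1435 + 1976))*(-867) = (53*√35/2 + 541)*(-867) = (541 + 53*√35/2)*(-867) = -469047 - 45951*√35/2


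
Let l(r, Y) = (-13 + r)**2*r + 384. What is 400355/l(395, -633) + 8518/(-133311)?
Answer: -437608895147/7684094565204 ≈ -0.056950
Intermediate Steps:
l(r, Y) = 384 + r*(-13 + r)**2 (l(r, Y) = r*(-13 + r)**2 + 384 = 384 + r*(-13 + r)**2)
400355/l(395, -633) + 8518/(-133311) = 400355/(384 + 395*(-13 + 395)**2) + 8518/(-133311) = 400355/(384 + 395*382**2) + 8518*(-1/133311) = 400355/(384 + 395*145924) - 8518/133311 = 400355/(384 + 57639980) - 8518/133311 = 400355/57640364 - 8518/133311 = -437608895147/7684094565204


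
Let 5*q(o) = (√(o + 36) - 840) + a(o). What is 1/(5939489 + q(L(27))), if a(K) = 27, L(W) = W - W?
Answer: 5/29696638 ≈ 1.6837e-7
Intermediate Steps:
L(W) = 0
q(o) = -813/5 + √(36 + o)/5 (q(o) = ((√(o + 36) - 840) + 27)/5 = ((√(36 + o) - 840) + 27)/5 = ((-840 + √(36 + o)) + 27)/5 = (-813 + √(36 + o))/5 = -813/5 + √(36 + o)/5)
1/(5939489 + q(L(27))) = 1/(5939489 + (-813/5 + √(36 + 0)/5)) = 1/(5939489 + (-813/5 + √36/5)) = 1/(5939489 + (-813/5 + (⅕)*6)) = 1/(5939489 + (-813/5 + 6/5)) = 1/(5939489 - 807/5) = 1/(29696638/5) = 5/29696638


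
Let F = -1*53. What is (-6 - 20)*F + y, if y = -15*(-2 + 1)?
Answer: 1393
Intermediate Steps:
F = -53
y = 15 (y = -15*(-1) = 15)
(-6 - 20)*F + y = (-6 - 20)*(-53) + 15 = -26*(-53) + 15 = 1378 + 15 = 1393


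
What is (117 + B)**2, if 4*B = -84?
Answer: 9216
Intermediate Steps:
B = -21 (B = (1/4)*(-84) = -21)
(117 + B)**2 = (117 - 21)**2 = 96**2 = 9216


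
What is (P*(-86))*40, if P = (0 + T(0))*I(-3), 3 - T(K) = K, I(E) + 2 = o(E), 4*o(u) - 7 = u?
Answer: 10320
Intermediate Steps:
o(u) = 7/4 + u/4
I(E) = -¼ + E/4 (I(E) = -2 + (7/4 + E/4) = -¼ + E/4)
T(K) = 3 - K
P = -3 (P = (0 + (3 - 1*0))*(-¼ + (¼)*(-3)) = (0 + (3 + 0))*(-¼ - ¾) = (0 + 3)*(-1) = 3*(-1) = -3)
(P*(-86))*40 = -3*(-86)*40 = 258*40 = 10320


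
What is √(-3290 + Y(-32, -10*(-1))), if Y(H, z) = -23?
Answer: I*√3313 ≈ 57.559*I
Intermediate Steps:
√(-3290 + Y(-32, -10*(-1))) = √(-3290 - 23) = √(-3313) = I*√3313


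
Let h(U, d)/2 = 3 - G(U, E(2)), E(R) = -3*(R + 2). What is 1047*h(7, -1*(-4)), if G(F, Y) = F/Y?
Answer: 15007/2 ≈ 7503.5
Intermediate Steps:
E(R) = -6 - 3*R (E(R) = -3*(2 + R) = -6 - 3*R)
h(U, d) = 6 + U/6 (h(U, d) = 2*(3 - U/(-6 - 3*2)) = 2*(3 - U/(-6 - 6)) = 2*(3 - U/(-12)) = 2*(3 - U*(-1)/12) = 2*(3 - (-1)*U/12) = 2*(3 + U/12) = 6 + U/6)
1047*h(7, -1*(-4)) = 1047*(6 + (⅙)*7) = 1047*(6 + 7/6) = 1047*(43/6) = 15007/2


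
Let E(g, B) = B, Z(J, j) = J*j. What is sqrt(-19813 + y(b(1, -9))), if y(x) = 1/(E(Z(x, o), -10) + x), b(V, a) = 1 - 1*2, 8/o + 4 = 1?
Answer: 6*I*sqrt(66594)/11 ≈ 140.76*I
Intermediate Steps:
o = -8/3 (o = 8/(-4 + 1) = 8/(-3) = 8*(-1/3) = -8/3 ≈ -2.6667)
b(V, a) = -1 (b(V, a) = 1 - 2 = -1)
y(x) = 1/(-10 + x)
sqrt(-19813 + y(b(1, -9))) = sqrt(-19813 + 1/(-10 - 1)) = sqrt(-19813 + 1/(-11)) = sqrt(-19813 - 1/11) = sqrt(-217944/11) = 6*I*sqrt(66594)/11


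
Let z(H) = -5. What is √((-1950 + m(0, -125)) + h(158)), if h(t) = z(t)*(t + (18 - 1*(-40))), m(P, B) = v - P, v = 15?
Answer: 3*I*√335 ≈ 54.909*I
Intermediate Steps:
m(P, B) = 15 - P
h(t) = -290 - 5*t (h(t) = -5*(t + (18 - 1*(-40))) = -5*(t + (18 + 40)) = -5*(t + 58) = -5*(58 + t) = -290 - 5*t)
√((-1950 + m(0, -125)) + h(158)) = √((-1950 + (15 - 1*0)) + (-290 - 5*158)) = √((-1950 + (15 + 0)) + (-290 - 790)) = √((-1950 + 15) - 1080) = √(-1935 - 1080) = √(-3015) = 3*I*√335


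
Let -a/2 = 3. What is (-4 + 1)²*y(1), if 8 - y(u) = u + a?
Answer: 117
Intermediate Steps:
a = -6 (a = -2*3 = -6)
y(u) = 14 - u (y(u) = 8 - (u - 6) = 8 - (-6 + u) = 8 + (6 - u) = 14 - u)
(-4 + 1)²*y(1) = (-4 + 1)²*(14 - 1*1) = (-3)²*(14 - 1) = 9*13 = 117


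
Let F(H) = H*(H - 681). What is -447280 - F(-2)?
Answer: -448646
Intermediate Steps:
F(H) = H*(-681 + H)
-447280 - F(-2) = -447280 - (-2)*(-681 - 2) = -447280 - (-2)*(-683) = -447280 - 1*1366 = -447280 - 1366 = -448646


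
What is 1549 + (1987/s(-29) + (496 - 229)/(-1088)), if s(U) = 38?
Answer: 33096783/20672 ≈ 1601.0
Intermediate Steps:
1549 + (1987/s(-29) + (496 - 229)/(-1088)) = 1549 + (1987/38 + (496 - 229)/(-1088)) = 1549 + (1987*(1/38) + 267*(-1/1088)) = 1549 + (1987/38 - 267/1088) = 1549 + 1075855/20672 = 33096783/20672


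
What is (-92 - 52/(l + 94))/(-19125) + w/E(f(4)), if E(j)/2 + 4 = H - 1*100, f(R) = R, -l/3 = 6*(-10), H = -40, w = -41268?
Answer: 200242511/1397400 ≈ 143.30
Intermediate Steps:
l = 180 (l = -18*(-10) = -3*(-60) = 180)
E(j) = -288 (E(j) = -8 + 2*(-40 - 1*100) = -8 + 2*(-40 - 100) = -8 + 2*(-140) = -8 - 280 = -288)
(-92 - 52/(l + 94))/(-19125) + w/E(f(4)) = (-92 - 52/(180 + 94))/(-19125) - 41268/(-288) = (-92 - 52/274)*(-1/19125) - 41268*(-1/288) = (-92 + (1/274)*(-52))*(-1/19125) + 3439/24 = (-92 - 26/137)*(-1/19125) + 3439/24 = -12630/137*(-1/19125) + 3439/24 = 842/174675 + 3439/24 = 200242511/1397400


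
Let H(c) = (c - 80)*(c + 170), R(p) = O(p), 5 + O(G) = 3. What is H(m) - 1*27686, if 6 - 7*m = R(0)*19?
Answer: -1993358/49 ≈ -40681.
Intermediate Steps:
O(G) = -2 (O(G) = -5 + 3 = -2)
R(p) = -2
m = 44/7 (m = 6/7 - (-2)*19/7 = 6/7 - ⅐*(-38) = 6/7 + 38/7 = 44/7 ≈ 6.2857)
H(c) = (-80 + c)*(170 + c)
H(m) - 1*27686 = (-13600 + (44/7)² + 90*(44/7)) - 1*27686 = (-13600 + 1936/49 + 3960/7) - 27686 = -636744/49 - 27686 = -1993358/49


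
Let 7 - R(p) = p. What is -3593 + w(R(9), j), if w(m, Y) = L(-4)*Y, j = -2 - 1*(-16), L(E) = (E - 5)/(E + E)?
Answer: -14309/4 ≈ -3577.3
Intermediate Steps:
L(E) = (-5 + E)/(2*E) (L(E) = (-5 + E)/((2*E)) = (-5 + E)*(1/(2*E)) = (-5 + E)/(2*E))
R(p) = 7 - p
j = 14 (j = -2 + 16 = 14)
w(m, Y) = 9*Y/8 (w(m, Y) = ((1/2)*(-5 - 4)/(-4))*Y = ((1/2)*(-1/4)*(-9))*Y = 9*Y/8)
-3593 + w(R(9), j) = -3593 + (9/8)*14 = -3593 + 63/4 = -14309/4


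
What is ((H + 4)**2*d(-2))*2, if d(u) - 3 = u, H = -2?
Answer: 8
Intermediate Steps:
d(u) = 3 + u
((H + 4)**2*d(-2))*2 = ((-2 + 4)**2*(3 - 2))*2 = (2**2*1)*2 = (4*1)*2 = 4*2 = 8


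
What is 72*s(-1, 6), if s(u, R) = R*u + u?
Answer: -504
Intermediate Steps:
s(u, R) = u + R*u
72*s(-1, 6) = 72*(-(1 + 6)) = 72*(-1*7) = 72*(-7) = -504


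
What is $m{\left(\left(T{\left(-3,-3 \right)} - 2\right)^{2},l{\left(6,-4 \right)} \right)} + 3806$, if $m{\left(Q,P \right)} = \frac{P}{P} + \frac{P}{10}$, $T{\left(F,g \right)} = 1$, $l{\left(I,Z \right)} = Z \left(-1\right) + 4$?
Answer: $\frac{19039}{5} \approx 3807.8$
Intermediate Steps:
$l{\left(I,Z \right)} = 4 - Z$ ($l{\left(I,Z \right)} = - Z + 4 = 4 - Z$)
$m{\left(Q,P \right)} = 1 + \frac{P}{10}$ ($m{\left(Q,P \right)} = 1 + P \frac{1}{10} = 1 + \frac{P}{10}$)
$m{\left(\left(T{\left(-3,-3 \right)} - 2\right)^{2},l{\left(6,-4 \right)} \right)} + 3806 = \left(1 + \frac{4 - -4}{10}\right) + 3806 = \left(1 + \frac{4 + 4}{10}\right) + 3806 = \left(1 + \frac{1}{10} \cdot 8\right) + 3806 = \left(1 + \frac{4}{5}\right) + 3806 = \frac{9}{5} + 3806 = \frac{19039}{5}$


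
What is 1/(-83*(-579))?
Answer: 1/48057 ≈ 2.0809e-5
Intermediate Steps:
1/(-83*(-579)) = 1/48057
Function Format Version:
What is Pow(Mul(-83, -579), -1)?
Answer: Rational(1, 48057) ≈ 2.0809e-5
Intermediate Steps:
Pow(Mul(-83, -579), -1) = Pow(48057, -1) = Rational(1, 48057)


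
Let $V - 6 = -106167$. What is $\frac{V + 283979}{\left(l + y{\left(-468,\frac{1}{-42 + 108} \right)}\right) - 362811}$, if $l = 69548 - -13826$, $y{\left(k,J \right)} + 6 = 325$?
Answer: $- \frac{88909}{139559} \approx -0.63707$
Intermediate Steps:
$V = -106161$ ($V = 6 - 106167 = -106161$)
$y{\left(k,J \right)} = 319$ ($y{\left(k,J \right)} = -6 + 325 = 319$)
$l = 83374$ ($l = 69548 + 13826 = 83374$)
$\frac{V + 283979}{\left(l + y{\left(-468,\frac{1}{-42 + 108} \right)}\right) - 362811} = \frac{-106161 + 283979}{\left(83374 + 319\right) - 362811} = \frac{177818}{83693 - 362811} = \frac{177818}{-279118} = 177818 \left(- \frac{1}{279118}\right) = - \frac{88909}{139559}$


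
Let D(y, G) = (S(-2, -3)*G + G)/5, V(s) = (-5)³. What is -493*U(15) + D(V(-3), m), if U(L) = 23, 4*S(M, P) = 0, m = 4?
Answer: -56691/5 ≈ -11338.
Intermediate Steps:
S(M, P) = 0 (S(M, P) = (¼)*0 = 0)
V(s) = -125
D(y, G) = G/5 (D(y, G) = (0*G + G)/5 = (0 + G)*(⅕) = G*(⅕) = G/5)
-493*U(15) + D(V(-3), m) = -493*23 + (⅕)*4 = -11339 + ⅘ = -56691/5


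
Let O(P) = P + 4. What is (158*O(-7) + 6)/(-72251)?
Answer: 468/72251 ≈ 0.0064774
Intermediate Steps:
O(P) = 4 + P
(158*O(-7) + 6)/(-72251) = (158*(4 - 7) + 6)/(-72251) = (158*(-3) + 6)*(-1/72251) = (-474 + 6)*(-1/72251) = -468*(-1/72251) = 468/72251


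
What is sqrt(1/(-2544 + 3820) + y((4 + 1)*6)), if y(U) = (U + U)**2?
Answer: sqrt(1465358719)/638 ≈ 60.000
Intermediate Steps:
y(U) = 4*U**2 (y(U) = (2*U)**2 = 4*U**2)
sqrt(1/(-2544 + 3820) + y((4 + 1)*6)) = sqrt(1/(-2544 + 3820) + 4*((4 + 1)*6)**2) = sqrt(1/1276 + 4*(5*6)**2) = sqrt(1/1276 + 4*30**2) = sqrt(1/1276 + 4*900) = sqrt(1/1276 + 3600) = sqrt(4593601/1276) = sqrt(1465358719)/638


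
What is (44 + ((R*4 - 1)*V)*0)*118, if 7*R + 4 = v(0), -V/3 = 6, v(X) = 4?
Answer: 5192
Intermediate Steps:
V = -18 (V = -3*6 = -18)
R = 0 (R = -4/7 + (⅐)*4 = -4/7 + 4/7 = 0)
(44 + ((R*4 - 1)*V)*0)*118 = (44 + ((0*4 - 1)*(-18))*0)*118 = (44 + ((0 - 1)*(-18))*0)*118 = (44 - 1*(-18)*0)*118 = (44 + 18*0)*118 = (44 + 0)*118 = 44*118 = 5192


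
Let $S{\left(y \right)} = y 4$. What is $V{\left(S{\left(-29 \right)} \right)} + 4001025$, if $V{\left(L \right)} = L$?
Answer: $4000909$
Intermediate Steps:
$S{\left(y \right)} = 4 y$
$V{\left(S{\left(-29 \right)} \right)} + 4001025 = 4 \left(-29\right) + 4001025 = -116 + 4001025 = 4000909$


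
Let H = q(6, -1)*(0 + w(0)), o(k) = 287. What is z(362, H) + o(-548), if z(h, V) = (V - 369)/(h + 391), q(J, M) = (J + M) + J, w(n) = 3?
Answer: 71925/251 ≈ 286.55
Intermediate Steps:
q(J, M) = M + 2*J
H = 33 (H = (-1 + 2*6)*(0 + 3) = (-1 + 12)*3 = 11*3 = 33)
z(h, V) = (-369 + V)/(391 + h)
z(362, H) + o(-548) = (-369 + 33)/(391 + 362) + 287 = -336/753 + 287 = (1/753)*(-336) + 287 = -112/251 + 287 = 71925/251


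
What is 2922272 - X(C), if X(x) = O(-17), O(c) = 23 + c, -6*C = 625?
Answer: 2922266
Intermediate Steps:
C = -625/6 (C = -1/6*625 = -625/6 ≈ -104.17)
X(x) = 6 (X(x) = 23 - 17 = 6)
2922272 - X(C) = 2922272 - 1*6 = 2922272 - 6 = 2922266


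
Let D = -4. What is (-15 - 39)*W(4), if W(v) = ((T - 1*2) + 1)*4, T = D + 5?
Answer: 0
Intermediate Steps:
T = 1 (T = -4 + 5 = 1)
W(v) = 0 (W(v) = ((1 - 1*2) + 1)*4 = ((1 - 2) + 1)*4 = (-1 + 1)*4 = 0*4 = 0)
(-15 - 39)*W(4) = (-15 - 39)*0 = -54*0 = 0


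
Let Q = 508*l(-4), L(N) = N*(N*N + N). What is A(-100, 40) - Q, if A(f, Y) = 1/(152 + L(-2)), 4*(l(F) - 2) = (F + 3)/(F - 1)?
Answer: -770631/740 ≈ -1041.4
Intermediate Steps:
l(F) = 2 + (3 + F)/(4*(-1 + F)) (l(F) = 2 + ((F + 3)/(F - 1))/4 = 2 + ((3 + F)/(-1 + F))/4 = 2 + (3 + F)/(4*(-1 + F)))
L(N) = N*(N + N²) (L(N) = N*(N² + N) = N*(N + N²))
Q = 5207/5 (Q = 508*((-5 + 9*(-4))/(4*(-1 - 4))) = 508*((¼)*(-5 - 36)/(-5)) = 508*((¼)*(-⅕)*(-41)) = 508*(41/20) = 5207/5 ≈ 1041.4)
A(f, Y) = 1/148 (A(f, Y) = 1/(152 + (-2)²*(1 - 2)) = 1/(152 + 4*(-1)) = 1/(152 - 4) = 1/148)
A(-100, 40) - Q = 1/148 - 1*5207/5 = 1/148 - 5207/5 = -770631/740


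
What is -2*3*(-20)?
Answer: 120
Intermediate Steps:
-2*3*(-20) = -6*(-20) = 120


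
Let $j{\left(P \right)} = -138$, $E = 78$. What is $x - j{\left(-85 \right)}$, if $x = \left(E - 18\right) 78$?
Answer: $4818$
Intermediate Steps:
$x = 4680$ ($x = \left(78 - 18\right) 78 = 60 \cdot 78 = 4680$)
$x - j{\left(-85 \right)} = 4680 - -138 = 4680 + 138 = 4818$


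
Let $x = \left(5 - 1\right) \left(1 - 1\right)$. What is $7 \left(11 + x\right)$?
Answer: $77$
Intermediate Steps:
$x = 0$ ($x = 4 \cdot 0 = 0$)
$7 \left(11 + x\right) = 7 \left(11 + 0\right) = 7 \cdot 11 = 77$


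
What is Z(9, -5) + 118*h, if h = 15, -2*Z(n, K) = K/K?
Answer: 3539/2 ≈ 1769.5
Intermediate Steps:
Z(n, K) = -½ (Z(n, K) = -K/(2*K) = -½*1 = -½)
Z(9, -5) + 118*h = -½ + 118*15 = -½ + 1770 = 3539/2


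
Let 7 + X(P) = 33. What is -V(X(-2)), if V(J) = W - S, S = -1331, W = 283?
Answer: -1614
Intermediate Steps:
X(P) = 26 (X(P) = -7 + 33 = 26)
V(J) = 1614 (V(J) = 283 - 1*(-1331) = 283 + 1331 = 1614)
-V(X(-2)) = -1*1614 = -1614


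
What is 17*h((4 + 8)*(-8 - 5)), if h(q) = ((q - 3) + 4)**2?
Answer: 408425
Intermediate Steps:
h(q) = (1 + q)**2 (h(q) = ((-3 + q) + 4)**2 = (1 + q)**2)
17*h((4 + 8)*(-8 - 5)) = 17*(1 + (4 + 8)*(-8 - 5))**2 = 17*(1 + 12*(-13))**2 = 17*(1 - 156)**2 = 17*(-155)**2 = 17*24025 = 408425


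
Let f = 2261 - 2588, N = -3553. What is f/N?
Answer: 327/3553 ≈ 0.092035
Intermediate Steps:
f = -327
f/N = -327/(-3553) = -327*(-1/3553) = 327/3553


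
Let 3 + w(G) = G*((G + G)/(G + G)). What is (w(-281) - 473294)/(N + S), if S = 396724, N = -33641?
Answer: -67654/51869 ≈ -1.3043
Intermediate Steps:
w(G) = -3 + G (w(G) = -3 + G*((G + G)/(G + G)) = -3 + G*((2*G)/((2*G))) = -3 + G*((2*G)*(1/(2*G))) = -3 + G*1 = -3 + G)
(w(-281) - 473294)/(N + S) = ((-3 - 281) - 473294)/(-33641 + 396724) = (-284 - 473294)/363083 = -473578*1/363083 = -67654/51869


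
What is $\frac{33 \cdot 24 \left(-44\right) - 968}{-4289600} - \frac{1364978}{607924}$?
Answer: $- \frac{182294881963}{81492212200} \approx -2.237$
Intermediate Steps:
$\frac{33 \cdot 24 \left(-44\right) - 968}{-4289600} - \frac{1364978}{607924} = \left(792 \left(-44\right) - 968\right) \left(- \frac{1}{4289600}\right) - \frac{682489}{303962} = \left(-34848 - 968\right) \left(- \frac{1}{4289600}\right) - \frac{682489}{303962} = \left(-35816\right) \left(- \frac{1}{4289600}\right) - \frac{682489}{303962} = \frac{4477}{536200} - \frac{682489}{303962} = - \frac{182294881963}{81492212200}$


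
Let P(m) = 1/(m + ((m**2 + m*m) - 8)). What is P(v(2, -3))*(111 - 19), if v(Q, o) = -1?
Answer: -92/7 ≈ -13.143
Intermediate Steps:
P(m) = 1/(-8 + m + 2*m**2) (P(m) = 1/(m + ((m**2 + m**2) - 8)) = 1/(m + (2*m**2 - 8)) = 1/(m + (-8 + 2*m**2)) = 1/(-8 + m + 2*m**2))
P(v(2, -3))*(111 - 19) = (111 - 19)/(-8 - 1 + 2*(-1)**2) = 92/(-8 - 1 + 2*1) = 92/(-8 - 1 + 2) = 92/(-7) = -1/7*92 = -92/7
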